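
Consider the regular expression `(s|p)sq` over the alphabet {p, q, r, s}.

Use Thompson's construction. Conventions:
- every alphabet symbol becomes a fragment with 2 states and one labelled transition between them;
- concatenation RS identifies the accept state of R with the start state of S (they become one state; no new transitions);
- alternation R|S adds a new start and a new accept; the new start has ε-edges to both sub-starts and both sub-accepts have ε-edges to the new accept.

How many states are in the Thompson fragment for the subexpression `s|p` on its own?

Fragment for `s|p`:
Each of the 2 symbol leaves contributes a 2-state fragment.
  s|p : 6 states

6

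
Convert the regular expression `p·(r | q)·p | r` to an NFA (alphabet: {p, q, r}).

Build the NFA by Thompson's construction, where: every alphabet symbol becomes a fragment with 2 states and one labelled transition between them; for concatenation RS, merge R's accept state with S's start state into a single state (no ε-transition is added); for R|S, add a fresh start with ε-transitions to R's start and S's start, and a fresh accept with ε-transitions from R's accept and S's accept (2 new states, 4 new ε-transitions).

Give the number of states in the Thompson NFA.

12

Bottom-up over the parse tree:
Each of the 5 symbol leaves contributes a 2-state fragment.
  r | q = 6 states
  p·(r | q)·p = 8 states
  p·(r | q)·p | r = 12 states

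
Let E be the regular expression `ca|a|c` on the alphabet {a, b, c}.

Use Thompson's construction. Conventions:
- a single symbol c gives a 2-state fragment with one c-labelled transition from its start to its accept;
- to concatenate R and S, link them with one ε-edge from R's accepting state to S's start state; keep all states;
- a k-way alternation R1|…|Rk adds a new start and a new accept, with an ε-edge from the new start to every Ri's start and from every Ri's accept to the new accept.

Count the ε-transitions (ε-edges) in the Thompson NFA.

7

Building bottom-up:
Each of the 4 symbol leaves contributes 0 ε-transitions.
  ca = 1 ε-transition
  ca|a|c = 7 ε-transitions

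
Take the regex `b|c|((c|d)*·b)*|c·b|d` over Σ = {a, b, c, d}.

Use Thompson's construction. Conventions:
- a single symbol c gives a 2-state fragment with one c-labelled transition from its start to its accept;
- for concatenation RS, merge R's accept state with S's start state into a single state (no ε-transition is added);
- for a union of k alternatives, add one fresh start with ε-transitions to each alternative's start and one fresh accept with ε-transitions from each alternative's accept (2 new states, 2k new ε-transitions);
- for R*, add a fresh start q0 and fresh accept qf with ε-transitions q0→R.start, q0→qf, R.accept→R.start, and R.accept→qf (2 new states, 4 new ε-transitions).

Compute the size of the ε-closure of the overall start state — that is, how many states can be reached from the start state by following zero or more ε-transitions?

13

Work bottom-up. For each fragment F, track |ε-closure(F.start)| and whether F's accept lies in that closure (i.e. whether F accepts ε). A single-symbol fragment has closure size 1 and does not accept ε.
  c|d — new start ε-reaches every alternative's start; none of them accept ε, so the new accept is not reached: |closure| = 1 + 1 + 1 = 3
  (c|d)* — new start has ε-edges to the inner start and to the new accept, so |closure| = 2 + 3 = 5
  (c|d)*·b — |closure| = 5 + (1−1) = 5 (closure spills across the concat boundary because the left factor accepts ε)
  ((c|d)*·b)* — |closure| = 1 (new start) + 5 (body) + 1 (new accept) = 7
  c·b — same as the first factor's closure: |closure| = 1
  b|c|((c|d)*·b)*|c·b|d — new start ε-reaches every alternative's start; at least one alternative accepts ε, so the union's new accept is reached too: |closure| = 1 + 1 + 1 + 7 + 1 + 1 + 1 = 13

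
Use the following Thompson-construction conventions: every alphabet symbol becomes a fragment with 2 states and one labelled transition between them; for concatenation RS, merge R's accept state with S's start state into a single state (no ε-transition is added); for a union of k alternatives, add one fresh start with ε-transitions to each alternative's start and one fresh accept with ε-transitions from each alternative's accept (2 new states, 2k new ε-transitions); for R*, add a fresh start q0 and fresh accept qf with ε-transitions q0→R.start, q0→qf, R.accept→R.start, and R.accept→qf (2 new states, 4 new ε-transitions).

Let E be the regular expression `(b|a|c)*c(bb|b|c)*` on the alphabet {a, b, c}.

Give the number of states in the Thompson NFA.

Recursing over subexpressions:
Each of the 8 symbol leaves contributes a 2-state fragment.
  b|a|c → 8 states
  (b|a|c)* → 10 states
  bb → 3 states
  bb|b|c → 9 states
  (bb|b|c)* → 11 states
  (b|a|c)*c(bb|b|c)* → 21 states

21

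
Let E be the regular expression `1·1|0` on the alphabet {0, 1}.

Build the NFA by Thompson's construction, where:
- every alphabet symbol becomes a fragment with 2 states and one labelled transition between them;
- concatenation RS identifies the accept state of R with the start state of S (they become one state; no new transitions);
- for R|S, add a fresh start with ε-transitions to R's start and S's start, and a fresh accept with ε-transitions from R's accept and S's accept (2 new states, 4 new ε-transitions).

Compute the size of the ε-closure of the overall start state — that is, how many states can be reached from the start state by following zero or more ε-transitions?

Work bottom-up. For each fragment F, track |ε-closure(F.start)| and whether F's accept lies in that closure (i.e. whether F accepts ε). A single-symbol fragment has closure size 1 and does not accept ε.
  1·1 : |ε-closure| equals the left operand's closure size = 1 (its accept is not ε-reachable, so the closure stops there)
  1·1|0 : |ε-closure| = 1 + 1 + 1 = 3 (the new accept is not ε-reachable since no branch accepts ε)

3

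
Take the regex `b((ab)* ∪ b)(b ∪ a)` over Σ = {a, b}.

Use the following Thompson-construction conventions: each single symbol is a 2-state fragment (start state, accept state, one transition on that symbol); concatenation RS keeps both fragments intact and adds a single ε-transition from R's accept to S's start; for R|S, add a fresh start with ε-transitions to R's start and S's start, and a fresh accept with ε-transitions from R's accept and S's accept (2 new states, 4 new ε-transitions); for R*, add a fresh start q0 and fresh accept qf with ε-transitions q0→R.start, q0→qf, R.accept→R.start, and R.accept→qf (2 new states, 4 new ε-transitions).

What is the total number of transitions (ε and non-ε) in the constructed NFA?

By structural recursion:
Each of the 6 symbol leaves contributes 1 transition (1 symbol, 0 ε).
  ab : 3 transitions (2 symbol, 1 ε)
  (ab)* : 7 transitions (2 symbol, 5 ε)
  (ab)* ∪ b : 12 transitions (3 symbol, 9 ε)
  b ∪ a : 6 transitions (2 symbol, 4 ε)
  b((ab)* ∪ b)(b ∪ a) : 21 transitions (6 symbol, 15 ε)

21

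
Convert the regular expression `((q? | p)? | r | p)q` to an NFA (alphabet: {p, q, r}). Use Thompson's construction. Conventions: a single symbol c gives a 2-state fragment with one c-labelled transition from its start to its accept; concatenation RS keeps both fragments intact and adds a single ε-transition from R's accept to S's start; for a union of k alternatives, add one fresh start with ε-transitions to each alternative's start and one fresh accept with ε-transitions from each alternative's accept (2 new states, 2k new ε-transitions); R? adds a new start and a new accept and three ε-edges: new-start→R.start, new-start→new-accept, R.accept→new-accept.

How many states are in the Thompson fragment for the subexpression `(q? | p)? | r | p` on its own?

Fragment for `(q? | p)? | r | p`:
Each of the 4 symbol leaves contributes a 2-state fragment.
  q? = 4 states
  q? | p = 8 states
  (q? | p)? = 10 states
  (q? | p)? | r | p = 16 states

16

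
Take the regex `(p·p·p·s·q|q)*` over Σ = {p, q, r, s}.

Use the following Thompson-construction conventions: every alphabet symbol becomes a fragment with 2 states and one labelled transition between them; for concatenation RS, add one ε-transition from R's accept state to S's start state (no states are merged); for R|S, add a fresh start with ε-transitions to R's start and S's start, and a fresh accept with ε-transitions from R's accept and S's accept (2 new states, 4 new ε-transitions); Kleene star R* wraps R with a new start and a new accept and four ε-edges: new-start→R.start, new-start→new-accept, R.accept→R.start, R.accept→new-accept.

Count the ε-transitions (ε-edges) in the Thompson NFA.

12

Recursing over subexpressions:
Each of the 6 symbol leaves contributes 0 ε-transitions.
  p·p·p·s·q → 4 ε-transitions
  p·p·p·s·q|q → 8 ε-transitions
  (p·p·p·s·q|q)* → 12 ε-transitions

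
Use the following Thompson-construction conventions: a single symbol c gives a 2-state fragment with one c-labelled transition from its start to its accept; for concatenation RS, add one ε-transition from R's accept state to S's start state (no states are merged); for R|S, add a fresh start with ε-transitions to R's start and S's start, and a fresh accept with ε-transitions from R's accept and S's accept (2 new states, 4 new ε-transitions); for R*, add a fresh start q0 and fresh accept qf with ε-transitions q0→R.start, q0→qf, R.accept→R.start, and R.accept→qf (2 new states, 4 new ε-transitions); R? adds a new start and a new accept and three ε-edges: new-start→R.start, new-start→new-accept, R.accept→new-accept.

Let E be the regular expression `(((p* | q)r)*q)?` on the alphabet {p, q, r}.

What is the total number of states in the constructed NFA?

16

By structural recursion:
Each of the 4 symbol leaves contributes a 2-state fragment.
  p* = 4 states
  p* | q = 8 states
  (p* | q)r = 10 states
  ((p* | q)r)* = 12 states
  ((p* | q)r)*q = 14 states
  (((p* | q)r)*q)? = 16 states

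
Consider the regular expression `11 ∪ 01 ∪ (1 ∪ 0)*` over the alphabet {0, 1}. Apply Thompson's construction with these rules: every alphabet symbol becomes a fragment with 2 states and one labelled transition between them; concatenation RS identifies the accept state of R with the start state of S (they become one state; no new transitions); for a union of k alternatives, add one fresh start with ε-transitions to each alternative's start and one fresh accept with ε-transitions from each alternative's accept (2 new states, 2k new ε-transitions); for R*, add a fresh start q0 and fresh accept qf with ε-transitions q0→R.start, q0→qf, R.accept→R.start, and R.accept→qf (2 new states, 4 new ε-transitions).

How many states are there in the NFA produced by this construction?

Per subexpression:
Each of the 6 symbol leaves contributes a 2-state fragment.
  11 → 3 states
  01 → 3 states
  1 ∪ 0 → 6 states
  (1 ∪ 0)* → 8 states
  11 ∪ 01 ∪ (1 ∪ 0)* → 16 states

16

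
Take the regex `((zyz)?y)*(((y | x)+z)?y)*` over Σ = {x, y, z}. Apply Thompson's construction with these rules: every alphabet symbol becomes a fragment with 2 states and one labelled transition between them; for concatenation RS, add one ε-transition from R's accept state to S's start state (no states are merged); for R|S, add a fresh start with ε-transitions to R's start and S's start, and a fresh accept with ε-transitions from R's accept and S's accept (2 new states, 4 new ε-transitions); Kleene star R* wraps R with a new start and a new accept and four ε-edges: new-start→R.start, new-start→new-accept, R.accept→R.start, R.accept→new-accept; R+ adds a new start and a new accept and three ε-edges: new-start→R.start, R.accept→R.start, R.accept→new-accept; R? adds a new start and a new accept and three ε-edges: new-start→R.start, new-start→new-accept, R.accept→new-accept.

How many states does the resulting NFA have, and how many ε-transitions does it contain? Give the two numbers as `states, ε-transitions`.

28, 27

Bottom-up over the parse tree:
Each of the 8 symbol leaves contributes 2 states and 0 ε-transitions.
  zyz — 6 states, 2 ε-transitions
  (zyz)? — 8 states, 5 ε-transitions
  (zyz)?y — 10 states, 6 ε-transitions
  ((zyz)?y)* — 12 states, 10 ε-transitions
  y | x — 6 states, 4 ε-transitions
  (y | x)+ — 8 states, 7 ε-transitions
  (y | x)+z — 10 states, 8 ε-transitions
  ((y | x)+z)? — 12 states, 11 ε-transitions
  ((y | x)+z)?y — 14 states, 12 ε-transitions
  (((y | x)+z)?y)* — 16 states, 16 ε-transitions
  ((zyz)?y)*(((y | x)+z)?y)* — 28 states, 27 ε-transitions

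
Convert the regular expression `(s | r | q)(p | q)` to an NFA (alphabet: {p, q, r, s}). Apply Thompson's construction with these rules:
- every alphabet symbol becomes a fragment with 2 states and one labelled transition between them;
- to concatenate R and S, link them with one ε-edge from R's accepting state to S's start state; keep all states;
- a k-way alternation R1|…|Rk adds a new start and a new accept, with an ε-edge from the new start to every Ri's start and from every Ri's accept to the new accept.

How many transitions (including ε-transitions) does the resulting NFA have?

16

By structural recursion:
Each of the 5 symbol leaves contributes 1 transition (1 symbol, 0 ε).
  s | r | q → 9 transitions (3 symbol, 6 ε)
  p | q → 6 transitions (2 symbol, 4 ε)
  (s | r | q)(p | q) → 16 transitions (5 symbol, 11 ε)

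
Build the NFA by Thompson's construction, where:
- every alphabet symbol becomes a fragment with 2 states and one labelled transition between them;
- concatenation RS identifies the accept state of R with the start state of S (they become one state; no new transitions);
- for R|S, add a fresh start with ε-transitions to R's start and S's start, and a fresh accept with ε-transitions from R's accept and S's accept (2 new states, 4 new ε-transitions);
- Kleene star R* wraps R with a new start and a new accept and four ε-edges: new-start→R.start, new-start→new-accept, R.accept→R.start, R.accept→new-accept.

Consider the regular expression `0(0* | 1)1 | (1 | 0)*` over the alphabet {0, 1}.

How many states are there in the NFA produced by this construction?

20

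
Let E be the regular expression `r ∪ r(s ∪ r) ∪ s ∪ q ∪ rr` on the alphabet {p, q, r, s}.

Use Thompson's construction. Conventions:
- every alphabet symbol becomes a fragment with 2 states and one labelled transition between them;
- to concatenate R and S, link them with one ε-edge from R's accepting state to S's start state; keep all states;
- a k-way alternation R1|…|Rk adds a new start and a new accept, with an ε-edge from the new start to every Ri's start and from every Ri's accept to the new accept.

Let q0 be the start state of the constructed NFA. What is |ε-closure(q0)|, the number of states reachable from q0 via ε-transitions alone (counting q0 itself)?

Compute the ε-closure size of each fragment's start state recursively; a symbol fragment's start has no outgoing ε-edge, so its closure is just itself (size 1).
  s ∪ r : new start ε-reaches every alternative's start; none of them accept ε, so the new accept is not reached: C = 1 + 1 + 1 = 3
  r(s ∪ r) : same as the first factor's closure: C = 1
  rr : C equals the left operand's closure size = 1 (its accept is not ε-reachable, so the closure stops there)
  r ∪ r(s ∪ r) ∪ s ∪ q ∪ rr : new start ε-reaches every alternative's start; none of them accept ε, so the new accept is not reached: C = 1 + 1 + 1 + 1 + 1 + 1 = 6

6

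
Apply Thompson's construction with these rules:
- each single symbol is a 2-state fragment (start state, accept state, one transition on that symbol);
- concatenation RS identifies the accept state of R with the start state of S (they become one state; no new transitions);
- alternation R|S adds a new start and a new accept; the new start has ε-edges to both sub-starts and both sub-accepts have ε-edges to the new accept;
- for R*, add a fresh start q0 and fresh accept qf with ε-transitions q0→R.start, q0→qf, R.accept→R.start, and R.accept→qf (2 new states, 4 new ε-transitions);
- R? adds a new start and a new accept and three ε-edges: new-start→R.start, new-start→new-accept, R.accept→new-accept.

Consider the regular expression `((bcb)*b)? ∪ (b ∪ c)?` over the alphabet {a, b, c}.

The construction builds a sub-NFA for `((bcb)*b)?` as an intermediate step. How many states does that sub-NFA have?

Fragment for `((bcb)*b)?`:
Each of the 4 symbol leaves contributes a 2-state fragment.
  bcb = 4 states
  (bcb)* = 6 states
  (bcb)*b = 7 states
  ((bcb)*b)? = 9 states

9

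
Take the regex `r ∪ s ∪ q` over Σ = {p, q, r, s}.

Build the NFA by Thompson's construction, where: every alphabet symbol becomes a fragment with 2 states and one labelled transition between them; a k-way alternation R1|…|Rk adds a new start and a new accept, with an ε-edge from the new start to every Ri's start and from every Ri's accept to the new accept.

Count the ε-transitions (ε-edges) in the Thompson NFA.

6

Per subexpression:
Each of the 3 symbol leaves contributes 0 ε-transitions.
  r ∪ s ∪ q = 6 ε-transitions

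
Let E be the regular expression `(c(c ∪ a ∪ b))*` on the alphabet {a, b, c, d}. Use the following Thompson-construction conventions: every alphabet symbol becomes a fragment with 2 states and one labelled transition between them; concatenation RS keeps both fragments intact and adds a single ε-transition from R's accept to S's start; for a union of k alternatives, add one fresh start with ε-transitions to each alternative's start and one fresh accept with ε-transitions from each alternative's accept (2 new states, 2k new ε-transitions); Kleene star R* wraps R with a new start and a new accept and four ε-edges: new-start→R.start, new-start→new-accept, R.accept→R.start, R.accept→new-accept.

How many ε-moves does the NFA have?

11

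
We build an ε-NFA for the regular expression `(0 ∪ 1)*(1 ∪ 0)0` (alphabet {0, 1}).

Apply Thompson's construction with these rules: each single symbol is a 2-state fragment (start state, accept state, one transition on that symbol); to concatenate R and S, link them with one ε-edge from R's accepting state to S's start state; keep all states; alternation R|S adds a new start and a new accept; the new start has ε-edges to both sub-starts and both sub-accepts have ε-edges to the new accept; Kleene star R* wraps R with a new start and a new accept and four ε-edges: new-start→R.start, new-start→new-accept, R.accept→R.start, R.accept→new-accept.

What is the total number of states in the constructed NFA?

16

By structural recursion:
Each of the 5 symbol leaves contributes a 2-state fragment.
  0 ∪ 1 : 6 states
  (0 ∪ 1)* : 8 states
  1 ∪ 0 : 6 states
  (0 ∪ 1)*(1 ∪ 0)0 : 16 states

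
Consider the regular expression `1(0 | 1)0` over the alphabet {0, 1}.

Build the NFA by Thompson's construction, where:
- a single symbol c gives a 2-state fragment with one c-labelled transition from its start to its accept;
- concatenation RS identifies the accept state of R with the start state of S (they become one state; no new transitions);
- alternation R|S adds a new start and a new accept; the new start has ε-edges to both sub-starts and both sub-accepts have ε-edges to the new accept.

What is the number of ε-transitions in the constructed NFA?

4

Per subexpression:
Each of the 4 symbol leaves contributes 0 ε-transitions.
  0 | 1 — 4 ε-transitions
  1(0 | 1)0 — 4 ε-transitions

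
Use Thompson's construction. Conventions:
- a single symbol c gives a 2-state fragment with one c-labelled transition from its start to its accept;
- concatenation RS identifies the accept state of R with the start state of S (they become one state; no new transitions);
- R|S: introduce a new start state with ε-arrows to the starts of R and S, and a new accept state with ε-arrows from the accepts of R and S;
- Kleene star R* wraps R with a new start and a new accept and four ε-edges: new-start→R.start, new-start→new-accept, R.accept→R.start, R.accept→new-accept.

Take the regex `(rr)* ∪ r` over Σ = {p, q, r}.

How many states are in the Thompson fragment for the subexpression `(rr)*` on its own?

Fragment for `(rr)*`:
Each of the 2 symbol leaves contributes a 2-state fragment.
  rr : 3 states
  (rr)* : 5 states

5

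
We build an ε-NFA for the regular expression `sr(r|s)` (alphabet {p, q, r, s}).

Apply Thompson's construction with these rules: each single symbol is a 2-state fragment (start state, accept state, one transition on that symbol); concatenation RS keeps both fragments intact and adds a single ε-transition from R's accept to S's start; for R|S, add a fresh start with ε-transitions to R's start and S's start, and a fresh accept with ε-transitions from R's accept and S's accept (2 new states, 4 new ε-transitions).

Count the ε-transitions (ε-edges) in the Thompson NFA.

6

By structural recursion:
Each of the 4 symbol leaves contributes 0 ε-transitions.
  r|s — 4 ε-transitions
  sr(r|s) — 6 ε-transitions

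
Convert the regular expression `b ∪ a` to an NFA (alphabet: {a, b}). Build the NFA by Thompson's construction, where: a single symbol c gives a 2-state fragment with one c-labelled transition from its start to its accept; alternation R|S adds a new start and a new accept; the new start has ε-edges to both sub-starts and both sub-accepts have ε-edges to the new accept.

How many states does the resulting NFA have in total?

Per subexpression:
Each of the 2 symbol leaves contributes a 2-state fragment.
  b ∪ a → 6 states

6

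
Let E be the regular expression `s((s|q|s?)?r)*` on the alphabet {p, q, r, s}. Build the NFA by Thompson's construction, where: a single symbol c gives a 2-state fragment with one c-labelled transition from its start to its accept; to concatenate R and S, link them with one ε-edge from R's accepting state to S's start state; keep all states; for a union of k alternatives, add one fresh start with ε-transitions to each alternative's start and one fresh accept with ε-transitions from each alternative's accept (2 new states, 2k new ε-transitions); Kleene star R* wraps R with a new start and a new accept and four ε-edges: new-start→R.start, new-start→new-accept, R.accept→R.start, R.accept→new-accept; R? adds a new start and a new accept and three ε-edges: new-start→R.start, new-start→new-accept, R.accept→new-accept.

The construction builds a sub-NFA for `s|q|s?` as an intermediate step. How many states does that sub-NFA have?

10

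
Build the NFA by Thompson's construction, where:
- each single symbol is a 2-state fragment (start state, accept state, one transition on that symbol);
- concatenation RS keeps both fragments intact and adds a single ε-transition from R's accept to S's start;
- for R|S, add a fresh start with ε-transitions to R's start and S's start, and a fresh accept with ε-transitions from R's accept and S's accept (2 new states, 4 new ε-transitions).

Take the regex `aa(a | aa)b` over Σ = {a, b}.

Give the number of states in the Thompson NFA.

14

By structural recursion:
Each of the 6 symbol leaves contributes a 2-state fragment.
  aa = 4 states
  a | aa = 8 states
  aa(a | aa)b = 14 states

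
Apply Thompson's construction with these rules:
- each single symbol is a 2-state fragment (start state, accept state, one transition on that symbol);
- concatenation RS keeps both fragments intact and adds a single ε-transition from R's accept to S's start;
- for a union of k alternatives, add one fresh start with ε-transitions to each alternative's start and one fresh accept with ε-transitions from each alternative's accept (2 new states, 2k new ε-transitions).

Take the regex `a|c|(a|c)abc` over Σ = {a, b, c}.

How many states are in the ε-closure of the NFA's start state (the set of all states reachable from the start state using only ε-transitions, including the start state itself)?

6

Work bottom-up. For each fragment F, track |ε-closure(F.start)| and whether F's accept lies in that closure (i.e. whether F accepts ε). A single-symbol fragment has closure size 1 and does not accept ε.
  a|c — new start ε-reaches every alternative's start; none of them accept ε, so the new accept is not reached: |ε-closure| = 1 + 1 + 1 = 3
  (a|c)abc — same as the first factor's closure: |ε-closure| = 3
  a|c|(a|c)abc — new start ε-reaches every alternative's start; none of them accept ε, so the new accept is not reached: |ε-closure| = 1 + 1 + 1 + 3 = 6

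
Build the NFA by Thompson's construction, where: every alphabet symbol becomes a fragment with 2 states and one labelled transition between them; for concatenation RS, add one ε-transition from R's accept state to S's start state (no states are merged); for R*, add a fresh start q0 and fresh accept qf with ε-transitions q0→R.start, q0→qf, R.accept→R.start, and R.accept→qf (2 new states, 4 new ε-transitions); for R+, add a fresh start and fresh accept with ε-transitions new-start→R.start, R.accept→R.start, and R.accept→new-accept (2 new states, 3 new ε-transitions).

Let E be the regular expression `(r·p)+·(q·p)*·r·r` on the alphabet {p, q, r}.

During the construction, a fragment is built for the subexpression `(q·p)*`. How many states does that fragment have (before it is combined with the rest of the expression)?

6

Fragment for `(q·p)*`:
Each of the 2 symbol leaves contributes a 2-state fragment.
  q·p = 4 states
  (q·p)* = 6 states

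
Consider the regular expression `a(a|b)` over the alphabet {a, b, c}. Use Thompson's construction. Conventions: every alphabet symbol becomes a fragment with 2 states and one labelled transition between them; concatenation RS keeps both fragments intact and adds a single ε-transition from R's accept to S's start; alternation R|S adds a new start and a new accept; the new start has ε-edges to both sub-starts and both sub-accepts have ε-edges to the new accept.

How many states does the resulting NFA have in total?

8

Building bottom-up:
Each of the 3 symbol leaves contributes a 2-state fragment.
  a|b → 6 states
  a(a|b) → 8 states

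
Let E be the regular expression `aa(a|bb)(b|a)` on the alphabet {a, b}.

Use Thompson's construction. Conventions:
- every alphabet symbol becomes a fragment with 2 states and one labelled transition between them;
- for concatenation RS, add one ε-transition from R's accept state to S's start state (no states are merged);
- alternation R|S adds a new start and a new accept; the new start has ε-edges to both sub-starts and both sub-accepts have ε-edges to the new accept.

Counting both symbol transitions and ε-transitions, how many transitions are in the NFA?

19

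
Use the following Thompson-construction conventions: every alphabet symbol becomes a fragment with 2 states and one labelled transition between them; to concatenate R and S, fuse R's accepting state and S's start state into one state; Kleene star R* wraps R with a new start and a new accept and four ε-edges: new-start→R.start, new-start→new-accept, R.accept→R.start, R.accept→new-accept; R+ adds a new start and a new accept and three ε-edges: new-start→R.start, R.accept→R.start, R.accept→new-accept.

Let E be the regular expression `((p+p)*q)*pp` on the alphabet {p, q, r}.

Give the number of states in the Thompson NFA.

Bottom-up over the parse tree:
Each of the 5 symbol leaves contributes a 2-state fragment.
  p+ — 4 states
  p+p — 5 states
  (p+p)* — 7 states
  (p+p)*q — 8 states
  ((p+p)*q)* — 10 states
  ((p+p)*q)*pp — 12 states

12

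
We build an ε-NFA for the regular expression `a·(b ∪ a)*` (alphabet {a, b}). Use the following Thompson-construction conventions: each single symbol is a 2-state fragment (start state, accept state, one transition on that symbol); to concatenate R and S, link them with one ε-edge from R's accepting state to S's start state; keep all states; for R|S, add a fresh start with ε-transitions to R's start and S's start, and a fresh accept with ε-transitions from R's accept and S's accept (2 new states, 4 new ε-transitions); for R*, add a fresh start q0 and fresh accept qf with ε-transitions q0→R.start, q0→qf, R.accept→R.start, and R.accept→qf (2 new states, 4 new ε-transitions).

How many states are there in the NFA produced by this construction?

By structural recursion:
Each of the 3 symbol leaves contributes a 2-state fragment.
  b ∪ a = 6 states
  (b ∪ a)* = 8 states
  a·(b ∪ a)* = 10 states

10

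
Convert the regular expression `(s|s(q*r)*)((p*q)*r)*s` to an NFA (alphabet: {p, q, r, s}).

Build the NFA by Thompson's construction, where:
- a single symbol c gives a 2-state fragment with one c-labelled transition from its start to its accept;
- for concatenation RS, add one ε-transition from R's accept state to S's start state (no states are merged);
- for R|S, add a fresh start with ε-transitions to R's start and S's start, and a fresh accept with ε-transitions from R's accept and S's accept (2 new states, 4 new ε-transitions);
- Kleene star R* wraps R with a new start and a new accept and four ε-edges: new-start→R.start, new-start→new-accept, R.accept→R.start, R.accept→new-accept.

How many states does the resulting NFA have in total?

Per subexpression:
Each of the 8 symbol leaves contributes a 2-state fragment.
  q* — 4 states
  q*r — 6 states
  (q*r)* — 8 states
  s(q*r)* — 10 states
  s|s(q*r)* — 14 states
  p* — 4 states
  p*q — 6 states
  (p*q)* — 8 states
  (p*q)*r — 10 states
  ((p*q)*r)* — 12 states
  (s|s(q*r)*)((p*q)*r)*s — 28 states

28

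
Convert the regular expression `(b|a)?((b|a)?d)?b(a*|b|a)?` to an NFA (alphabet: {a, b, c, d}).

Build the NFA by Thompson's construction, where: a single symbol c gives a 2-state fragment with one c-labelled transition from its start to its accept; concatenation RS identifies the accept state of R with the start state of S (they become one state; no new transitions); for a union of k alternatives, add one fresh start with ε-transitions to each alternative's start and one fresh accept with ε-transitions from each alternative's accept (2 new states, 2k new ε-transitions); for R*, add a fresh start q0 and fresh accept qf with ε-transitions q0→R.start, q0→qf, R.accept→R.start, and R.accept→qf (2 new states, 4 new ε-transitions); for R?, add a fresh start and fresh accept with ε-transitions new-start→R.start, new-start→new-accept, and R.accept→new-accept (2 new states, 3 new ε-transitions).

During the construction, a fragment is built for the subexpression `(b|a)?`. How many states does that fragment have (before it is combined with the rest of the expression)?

8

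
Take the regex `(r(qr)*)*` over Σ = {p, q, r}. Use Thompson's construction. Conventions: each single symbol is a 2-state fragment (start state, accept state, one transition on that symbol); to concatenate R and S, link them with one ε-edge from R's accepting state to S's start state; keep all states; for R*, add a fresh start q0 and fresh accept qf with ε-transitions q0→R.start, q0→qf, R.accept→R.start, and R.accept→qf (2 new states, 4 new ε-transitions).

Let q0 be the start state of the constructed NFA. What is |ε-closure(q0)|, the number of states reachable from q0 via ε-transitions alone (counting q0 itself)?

3

Let C(F) = |ε-closure(F.start)| within fragment F, and note whether F accepts ε. Symbol fragments have C = 1 and do not accept ε. Then:
  qr — |closure| equals the left operand's closure size = 1 (its accept is not ε-reachable, so the closure stops there)
  (qr)* — |closure| = 1 (new start) + 1 (body) + 1 (new accept) = 3
  r(qr)* — same as the first factor's closure: |closure| = 1
  (r(qr)*)* — new start has ε-edges to the inner start and to the new accept, so |closure| = 2 + 1 = 3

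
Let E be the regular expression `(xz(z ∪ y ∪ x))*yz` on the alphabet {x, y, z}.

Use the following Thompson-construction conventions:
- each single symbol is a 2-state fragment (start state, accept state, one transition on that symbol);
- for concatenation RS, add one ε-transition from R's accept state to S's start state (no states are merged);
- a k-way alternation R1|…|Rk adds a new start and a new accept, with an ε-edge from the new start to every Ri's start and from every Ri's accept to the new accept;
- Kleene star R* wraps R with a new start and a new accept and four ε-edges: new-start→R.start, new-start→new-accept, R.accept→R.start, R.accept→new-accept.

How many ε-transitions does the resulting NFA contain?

Bottom-up over the parse tree:
Each of the 7 symbol leaves contributes 0 ε-transitions.
  z ∪ y ∪ x → 6 ε-transitions
  xz(z ∪ y ∪ x) → 8 ε-transitions
  (xz(z ∪ y ∪ x))* → 12 ε-transitions
  (xz(z ∪ y ∪ x))*yz → 14 ε-transitions

14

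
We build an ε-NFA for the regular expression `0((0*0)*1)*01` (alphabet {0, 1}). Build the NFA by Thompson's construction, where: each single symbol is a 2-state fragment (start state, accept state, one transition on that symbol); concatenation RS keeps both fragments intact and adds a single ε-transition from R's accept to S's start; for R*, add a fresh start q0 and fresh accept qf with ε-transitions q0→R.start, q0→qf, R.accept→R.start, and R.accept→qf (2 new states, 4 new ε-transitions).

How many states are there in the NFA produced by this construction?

Recursing over subexpressions:
Each of the 6 symbol leaves contributes a 2-state fragment.
  0* — 4 states
  0*0 — 6 states
  (0*0)* — 8 states
  (0*0)*1 — 10 states
  ((0*0)*1)* — 12 states
  0((0*0)*1)*01 — 18 states

18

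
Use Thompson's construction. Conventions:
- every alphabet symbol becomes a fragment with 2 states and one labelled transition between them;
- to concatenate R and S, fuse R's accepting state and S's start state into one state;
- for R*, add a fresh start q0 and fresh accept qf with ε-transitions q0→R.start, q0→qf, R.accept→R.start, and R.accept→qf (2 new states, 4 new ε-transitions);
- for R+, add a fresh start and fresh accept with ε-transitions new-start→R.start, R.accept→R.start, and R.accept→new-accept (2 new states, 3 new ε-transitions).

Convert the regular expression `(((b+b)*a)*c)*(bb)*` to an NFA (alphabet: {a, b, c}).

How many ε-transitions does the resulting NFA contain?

19

Building bottom-up:
Each of the 6 symbol leaves contributes 0 ε-transitions.
  b+ : 3 ε-transitions
  b+b : 3 ε-transitions
  (b+b)* : 7 ε-transitions
  (b+b)*a : 7 ε-transitions
  ((b+b)*a)* : 11 ε-transitions
  ((b+b)*a)*c : 11 ε-transitions
  (((b+b)*a)*c)* : 15 ε-transitions
  bb : 0 ε-transitions
  (bb)* : 4 ε-transitions
  (((b+b)*a)*c)*(bb)* : 19 ε-transitions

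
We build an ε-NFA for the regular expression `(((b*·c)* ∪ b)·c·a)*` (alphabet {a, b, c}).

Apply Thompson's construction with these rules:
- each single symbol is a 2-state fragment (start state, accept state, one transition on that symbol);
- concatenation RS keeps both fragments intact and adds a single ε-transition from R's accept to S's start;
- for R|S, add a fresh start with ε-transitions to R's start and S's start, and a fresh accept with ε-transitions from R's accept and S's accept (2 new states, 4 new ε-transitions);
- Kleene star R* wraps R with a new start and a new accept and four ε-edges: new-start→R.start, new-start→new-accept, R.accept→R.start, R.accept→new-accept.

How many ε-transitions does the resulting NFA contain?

Bottom-up over the parse tree:
Each of the 5 symbol leaves contributes 0 ε-transitions.
  b* : 4 ε-transitions
  b*·c : 5 ε-transitions
  (b*·c)* : 9 ε-transitions
  (b*·c)* ∪ b : 13 ε-transitions
  ((b*·c)* ∪ b)·c·a : 15 ε-transitions
  (((b*·c)* ∪ b)·c·a)* : 19 ε-transitions

19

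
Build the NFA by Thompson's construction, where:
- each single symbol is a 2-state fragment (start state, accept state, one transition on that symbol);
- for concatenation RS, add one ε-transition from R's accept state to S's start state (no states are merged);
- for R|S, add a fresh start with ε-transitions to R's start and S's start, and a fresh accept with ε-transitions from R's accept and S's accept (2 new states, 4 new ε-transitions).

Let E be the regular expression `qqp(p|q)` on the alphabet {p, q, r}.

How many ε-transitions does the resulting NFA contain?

By structural recursion:
Each of the 5 symbol leaves contributes 0 ε-transitions.
  p|q = 4 ε-transitions
  qqp(p|q) = 7 ε-transitions

7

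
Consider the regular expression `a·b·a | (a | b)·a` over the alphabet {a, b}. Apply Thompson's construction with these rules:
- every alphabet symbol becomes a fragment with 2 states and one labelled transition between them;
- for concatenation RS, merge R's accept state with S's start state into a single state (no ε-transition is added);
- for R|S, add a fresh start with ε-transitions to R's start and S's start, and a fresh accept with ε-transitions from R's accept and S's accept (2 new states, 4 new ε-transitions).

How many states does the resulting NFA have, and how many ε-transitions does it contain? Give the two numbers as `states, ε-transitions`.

13, 8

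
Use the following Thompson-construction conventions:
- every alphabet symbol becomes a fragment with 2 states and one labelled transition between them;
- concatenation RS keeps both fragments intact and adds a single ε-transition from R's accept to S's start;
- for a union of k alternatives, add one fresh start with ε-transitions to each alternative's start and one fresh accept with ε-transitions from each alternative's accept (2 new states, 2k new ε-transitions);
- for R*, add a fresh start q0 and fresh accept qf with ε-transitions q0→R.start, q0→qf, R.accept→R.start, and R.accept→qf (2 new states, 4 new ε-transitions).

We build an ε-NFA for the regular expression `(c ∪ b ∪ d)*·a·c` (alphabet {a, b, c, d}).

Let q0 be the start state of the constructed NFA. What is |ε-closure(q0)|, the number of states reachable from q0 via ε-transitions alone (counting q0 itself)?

7

Let C(F) = |ε-closure(F.start)| within fragment F, and note whether F accepts ε. Symbol fragments have C = 1 and do not accept ε. Then:
  c ∪ b ∪ d — new start ε-reaches every alternative's start; none of them accept ε, so the new accept is not reached: |closure| = 1 + 1 + 1 + 1 = 4
  (c ∪ b ∪ d)* — new start has ε-edges to the inner start and to the new accept, so |closure| = 2 + 4 = 6
  (c ∪ b ∪ d)*·a·c — |closure| = 6 + 1 = 7 (closure spills across the concat boundary because the left factor accepts ε)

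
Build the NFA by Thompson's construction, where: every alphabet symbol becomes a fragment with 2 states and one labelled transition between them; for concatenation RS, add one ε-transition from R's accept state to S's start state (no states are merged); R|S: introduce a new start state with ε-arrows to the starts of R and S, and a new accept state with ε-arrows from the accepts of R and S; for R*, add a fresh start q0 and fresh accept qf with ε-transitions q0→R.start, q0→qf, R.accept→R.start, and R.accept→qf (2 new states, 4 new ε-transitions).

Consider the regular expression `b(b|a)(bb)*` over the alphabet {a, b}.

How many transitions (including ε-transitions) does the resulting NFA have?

16

By structural recursion:
Each of the 5 symbol leaves contributes 1 transition (1 symbol, 0 ε).
  b|a : 6 transitions (2 symbol, 4 ε)
  bb : 3 transitions (2 symbol, 1 ε)
  (bb)* : 7 transitions (2 symbol, 5 ε)
  b(b|a)(bb)* : 16 transitions (5 symbol, 11 ε)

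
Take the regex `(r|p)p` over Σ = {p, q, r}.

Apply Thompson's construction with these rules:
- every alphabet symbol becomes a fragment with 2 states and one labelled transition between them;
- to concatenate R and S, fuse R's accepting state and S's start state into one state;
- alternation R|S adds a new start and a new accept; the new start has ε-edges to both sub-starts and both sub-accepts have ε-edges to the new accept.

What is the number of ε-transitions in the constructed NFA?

4

Bottom-up over the parse tree:
Each of the 3 symbol leaves contributes 0 ε-transitions.
  r|p : 4 ε-transitions
  (r|p)p : 4 ε-transitions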